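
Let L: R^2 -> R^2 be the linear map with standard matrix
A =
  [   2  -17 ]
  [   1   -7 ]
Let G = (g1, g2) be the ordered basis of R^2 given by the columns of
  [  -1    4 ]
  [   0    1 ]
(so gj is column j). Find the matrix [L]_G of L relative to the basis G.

With P the matrix whose columns are g1, g2, [L]_G = P^(-1) A P.
Column by column: L(g1) = A g1 = (-2, -1); its G-coordinates (-2, -1) give column 1.
Continuing for each basis vector yields [L]_G = [[-2, -3], [-1, -3]].

[[-2, -3], [-1, -3]]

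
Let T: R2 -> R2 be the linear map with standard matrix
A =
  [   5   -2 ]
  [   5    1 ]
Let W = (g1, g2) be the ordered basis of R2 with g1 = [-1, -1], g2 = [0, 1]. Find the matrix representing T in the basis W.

Let P have columns g1, g2. Then [T]_W = P^(-1) A P.
Here det P = -1, so P^(-1) is integer; computing A P first and then P^(-1)(A P) gives [[3, 2], [-3, 3]].

[[3, 2], [-3, 3]]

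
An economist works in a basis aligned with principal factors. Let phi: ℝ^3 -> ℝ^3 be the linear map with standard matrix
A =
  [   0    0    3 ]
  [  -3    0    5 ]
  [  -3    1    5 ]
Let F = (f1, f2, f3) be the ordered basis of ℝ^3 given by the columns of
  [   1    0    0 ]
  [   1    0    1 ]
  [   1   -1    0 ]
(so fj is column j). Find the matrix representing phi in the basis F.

The j-th column of [phi]_F is [phi(fj)]_F.
phi(f1) = A f1 = <3, 2, 3> = 3f1 + 0·f2 - f3, so column 1 is <3, 0, -1>.
Repeating for f2, f3 and assembling the columns gives [[3, -3, 0], [0, 2, -1], [-1, -2, 0]].

[[3, -3, 0], [0, 2, -1], [-1, -2, 0]]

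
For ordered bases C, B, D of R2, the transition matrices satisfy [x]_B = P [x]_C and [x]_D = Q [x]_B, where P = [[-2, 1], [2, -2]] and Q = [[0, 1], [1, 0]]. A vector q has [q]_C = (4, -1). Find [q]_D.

(10, -9)

First [q]_B = P [q]_C = (-9, 10).
Then [q]_D = Q [q]_B = (10, -9).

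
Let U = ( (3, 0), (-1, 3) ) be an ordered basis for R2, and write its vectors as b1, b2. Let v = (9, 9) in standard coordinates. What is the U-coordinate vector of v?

[v]_U is the unique c with M c = v, where M has columns b1, b2.
System: 3c_1 - c_2 = 9, 0c_1 + 3c_2 = 9; solving gives c_1 = 4, c_2 = 3.
Check: 4b1 + 3b2 = (9, 9).

(4, 3)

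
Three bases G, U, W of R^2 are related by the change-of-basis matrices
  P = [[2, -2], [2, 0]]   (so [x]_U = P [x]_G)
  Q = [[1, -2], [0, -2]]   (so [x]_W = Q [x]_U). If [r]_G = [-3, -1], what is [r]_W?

[8, 12]

Composing the changes, [r]_W = Q P [r]_G.
Q P = [[-2, -2], [-4, 0]]; applying this to [-3, -1] gives [8, 12].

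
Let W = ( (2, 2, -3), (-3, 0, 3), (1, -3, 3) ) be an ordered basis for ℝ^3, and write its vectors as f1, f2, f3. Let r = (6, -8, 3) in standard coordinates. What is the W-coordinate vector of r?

(-1, -2, 2)

[r]_W is the unique c with M c = r, where M has columns f1, ..., f3.
Gaussian elimination on [M | r] yields c = (-1, -2, 2).
Check: -f1 - 2f2 + 2f3 = (6, -8, 3).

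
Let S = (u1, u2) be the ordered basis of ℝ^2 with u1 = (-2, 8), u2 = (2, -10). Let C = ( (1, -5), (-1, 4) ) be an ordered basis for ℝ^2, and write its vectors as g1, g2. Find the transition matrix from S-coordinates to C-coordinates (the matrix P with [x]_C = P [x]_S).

[[0, 2], [2, 0]]

Column j of P is [uj]_C, since P maps S-coordinates to C-coordinates.
Expressing u1 in C: u1 = 0·g1 + 2g2, so column 1 of P is (0, 2).
Doing the same for each uj gives P = [[0, 2], [2, 0]].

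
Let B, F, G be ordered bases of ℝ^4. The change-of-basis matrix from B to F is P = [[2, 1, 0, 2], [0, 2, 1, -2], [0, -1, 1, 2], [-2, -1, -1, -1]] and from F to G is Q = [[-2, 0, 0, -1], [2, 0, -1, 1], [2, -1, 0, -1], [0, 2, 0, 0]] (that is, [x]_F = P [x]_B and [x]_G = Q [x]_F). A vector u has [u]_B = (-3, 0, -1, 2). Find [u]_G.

(-1, -2, -4, -10)

First [u]_F = P [u]_B = (-2, -5, 3, 5).
Then [u]_G = Q [u]_F = (-1, -2, -4, -10).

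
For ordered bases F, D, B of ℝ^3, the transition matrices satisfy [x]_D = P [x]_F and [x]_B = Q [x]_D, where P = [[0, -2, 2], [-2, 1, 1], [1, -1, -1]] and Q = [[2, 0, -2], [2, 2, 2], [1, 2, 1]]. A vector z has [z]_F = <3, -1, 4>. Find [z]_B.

First [z]_D = P [z]_F = <10, -3, 0>.
Then [z]_B = Q [z]_D = <20, 14, 4>.

<20, 14, 4>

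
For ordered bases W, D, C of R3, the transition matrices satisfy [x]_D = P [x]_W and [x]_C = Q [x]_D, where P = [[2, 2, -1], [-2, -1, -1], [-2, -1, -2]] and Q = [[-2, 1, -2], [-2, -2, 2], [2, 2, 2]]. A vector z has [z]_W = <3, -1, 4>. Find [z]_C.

<17, -8, -44>

Apply P to get D-coordinates <0, -9, -13>, then Q to get C-coordinates.
The result is [z]_C = <17, -8, -44>.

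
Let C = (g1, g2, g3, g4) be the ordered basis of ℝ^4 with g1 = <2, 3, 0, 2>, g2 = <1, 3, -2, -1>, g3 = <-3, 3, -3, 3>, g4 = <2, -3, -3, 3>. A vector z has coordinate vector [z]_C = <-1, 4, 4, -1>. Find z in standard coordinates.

<-12, 24, -17, 3>

The coordinates say z = -g1 + 4g2 + 4g3 - g4; adding the scaled basis vectors gives <-12, 24, -17, 3>.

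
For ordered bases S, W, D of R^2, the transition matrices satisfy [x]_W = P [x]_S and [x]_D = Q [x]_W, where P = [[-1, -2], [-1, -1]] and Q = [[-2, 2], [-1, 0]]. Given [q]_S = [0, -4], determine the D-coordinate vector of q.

[-8, -8]

Composing the changes, [q]_D = Q P [q]_S.
Q P = [[0, 2], [1, 2]]; applying this to [0, -4] gives [-8, -8].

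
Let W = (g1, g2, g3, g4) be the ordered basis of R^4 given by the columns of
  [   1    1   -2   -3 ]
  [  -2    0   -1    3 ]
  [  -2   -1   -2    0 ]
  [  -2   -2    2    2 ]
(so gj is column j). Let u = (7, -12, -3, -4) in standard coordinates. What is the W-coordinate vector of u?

[u]_W is the unique c with M c = u, where M has columns g1, ..., g4.
Gaussian elimination on [M | u] yields c = (1, -1, 1, -3).
Check: g1 - g2 + g3 - 3g4 = (7, -12, -3, -4).

(1, -1, 1, -3)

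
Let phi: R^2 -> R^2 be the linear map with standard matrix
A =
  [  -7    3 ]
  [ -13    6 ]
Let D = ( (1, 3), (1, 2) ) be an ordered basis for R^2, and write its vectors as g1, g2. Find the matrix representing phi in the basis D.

[[1, 1], [1, -2]]

With P the matrix whose columns are g1, g2, [phi]_D = P^(-1) A P.
Column by column: phi(g1) = A g1 = (2, 5); its D-coordinates (1, 1) give column 1.
Continuing for each basis vector yields [phi]_D = [[1, 1], [1, -2]].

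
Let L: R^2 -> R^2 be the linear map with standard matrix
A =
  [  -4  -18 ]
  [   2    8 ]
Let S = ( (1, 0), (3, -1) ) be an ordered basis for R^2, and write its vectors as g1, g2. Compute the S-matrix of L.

Let P have columns g1, g2. Then [L]_S = P^(-1) A P.
Here det P = -1, so P^(-1) is integer; computing A P first and then P^(-1)(A P) gives [[2, 0], [-2, 2]].

[[2, 0], [-2, 2]]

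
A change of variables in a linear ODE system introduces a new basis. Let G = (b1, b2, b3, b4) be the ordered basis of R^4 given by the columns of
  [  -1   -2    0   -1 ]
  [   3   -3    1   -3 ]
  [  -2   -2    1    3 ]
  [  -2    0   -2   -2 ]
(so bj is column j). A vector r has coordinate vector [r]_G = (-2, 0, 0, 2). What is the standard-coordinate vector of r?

(0, -12, 10, 0)

The coordinates say r = -2b1 + 0·b2 + 0·b3 + 2b4; adding the scaled basis vectors gives (0, -12, 10, 0).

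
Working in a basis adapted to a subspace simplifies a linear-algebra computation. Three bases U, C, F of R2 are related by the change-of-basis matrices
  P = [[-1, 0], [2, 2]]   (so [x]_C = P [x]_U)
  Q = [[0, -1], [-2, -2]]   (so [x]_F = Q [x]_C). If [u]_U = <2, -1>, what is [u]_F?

Composing the changes, [u]_F = Q P [u]_U.
Q P = [[-2, -2], [-2, -4]]; applying this to <2, -1> gives <-2, 0>.

<-2, 0>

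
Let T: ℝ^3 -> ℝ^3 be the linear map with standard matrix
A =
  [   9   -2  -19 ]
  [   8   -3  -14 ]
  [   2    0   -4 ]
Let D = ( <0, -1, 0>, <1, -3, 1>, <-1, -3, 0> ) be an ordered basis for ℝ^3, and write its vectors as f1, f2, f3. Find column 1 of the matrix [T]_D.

<3, 0, -2>

Compute T(f1) = A f1 = <2, 3, 0> in standard coordinates.
Then write this in D-coordinates: solve for y in y_1 f1 + ... + y_3 f3 = <2, 3, 0>.
This gives y = <3, 0, -2>, which is column 1 of [T]_D.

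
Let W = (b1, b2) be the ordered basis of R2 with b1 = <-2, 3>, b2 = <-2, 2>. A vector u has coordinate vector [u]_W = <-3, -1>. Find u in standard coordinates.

u = M [u]_W, where M has columns b1, b2.
Carrying out the matrix-vector product, u = <8, -11>.

<8, -11>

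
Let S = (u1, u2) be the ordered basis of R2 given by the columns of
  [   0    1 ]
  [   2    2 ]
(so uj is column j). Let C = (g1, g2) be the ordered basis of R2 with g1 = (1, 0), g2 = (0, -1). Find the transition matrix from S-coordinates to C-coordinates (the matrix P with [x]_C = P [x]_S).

[[0, 1], [-2, -2]]

Take x = uj: its S-coordinates are the j-th standard unit vector, so P e_j — column j of P — equals [uj]_C.
u1 = 0·g1 - 2g2, giving column 1 = (0, -2); repeating for each j gives P = [[0, 1], [-2, -2]].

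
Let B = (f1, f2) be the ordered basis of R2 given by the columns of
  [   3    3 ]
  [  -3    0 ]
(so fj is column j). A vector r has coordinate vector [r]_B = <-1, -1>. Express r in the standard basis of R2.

By definition r = -f1 - f2.
Summing componentwise gives <-6, 3>.

<-6, 3>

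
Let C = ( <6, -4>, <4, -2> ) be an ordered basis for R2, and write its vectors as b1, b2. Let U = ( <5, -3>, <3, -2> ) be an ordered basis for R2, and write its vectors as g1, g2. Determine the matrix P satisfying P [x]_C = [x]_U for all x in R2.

Take x = bj: its C-coordinates are the j-th standard unit vector, so P e_j — column j of P — equals [bj]_U.
b1 = 0·g1 + 2g2, giving column 1 = <0, 2>; repeating for each j gives P = [[0, 2], [2, -2]].

[[0, 2], [2, -2]]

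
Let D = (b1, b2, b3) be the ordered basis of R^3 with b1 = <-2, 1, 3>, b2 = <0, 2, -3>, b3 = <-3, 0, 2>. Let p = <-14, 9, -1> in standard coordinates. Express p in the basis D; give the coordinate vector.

<1, 4, 4>

[p]_D is the unique c with M c = p, where M has columns b1, ..., b3.
Solving this 3x3 system gives c = (1, 4, 4).
Check: b1 + 4b2 + 4b3 = <-14, 9, -1>.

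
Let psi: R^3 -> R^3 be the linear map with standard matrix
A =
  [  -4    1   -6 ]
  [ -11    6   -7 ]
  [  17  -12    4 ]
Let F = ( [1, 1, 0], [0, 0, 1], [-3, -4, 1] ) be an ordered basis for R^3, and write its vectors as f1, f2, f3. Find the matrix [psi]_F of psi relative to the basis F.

[[3, -3, 2], [3, 3, 1], [2, 1, 0]]

With P the matrix whose columns are f1, ..., f3, [psi]_F = P^(-1) A P.
Column by column: psi(f1) = A f1 = [-3, -5, 5]; its F-coordinates [3, 3, 2] give column 1.
Continuing for each basis vector yields [psi]_F = [[3, -3, 2], [3, 3, 1], [2, 1, 0]].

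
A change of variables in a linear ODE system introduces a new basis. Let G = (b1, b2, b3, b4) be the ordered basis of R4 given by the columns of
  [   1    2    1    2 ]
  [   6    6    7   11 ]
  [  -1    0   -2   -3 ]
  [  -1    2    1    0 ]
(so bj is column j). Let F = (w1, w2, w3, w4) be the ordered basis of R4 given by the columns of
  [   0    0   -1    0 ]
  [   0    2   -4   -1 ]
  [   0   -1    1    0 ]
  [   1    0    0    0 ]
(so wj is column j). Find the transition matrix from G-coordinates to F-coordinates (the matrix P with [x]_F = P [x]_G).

Let M have columns bj and N have columns wj. Then for every x, N [x]_F = x = M [x]_G, so P = N^(-1) M.
Since det N = 1, N^(-1) has integer entries; multiplying gives P = [[-1, 2, 1, 0], [0, -2, 1, 1], [-1, -2, -1, -2], [-2, -2, -1, -1]].

[[-1, 2, 1, 0], [0, -2, 1, 1], [-1, -2, -1, -2], [-2, -2, -1, -1]]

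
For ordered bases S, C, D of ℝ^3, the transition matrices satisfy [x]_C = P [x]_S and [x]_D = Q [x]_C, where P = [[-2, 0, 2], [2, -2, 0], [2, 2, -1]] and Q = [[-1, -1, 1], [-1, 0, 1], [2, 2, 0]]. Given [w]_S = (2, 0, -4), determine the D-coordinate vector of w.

(16, 20, -16)

Composing the changes, [w]_D = Q P [w]_S.
Q P = [[2, 4, -3], [4, 2, -3], [0, -4, 4]]; applying this to (2, 0, -4) gives (16, 20, -16).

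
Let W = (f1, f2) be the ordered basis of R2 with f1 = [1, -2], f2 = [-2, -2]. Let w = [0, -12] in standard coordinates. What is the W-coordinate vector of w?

[4, 2]

[w]_W is the unique c with M c = w, where M has columns f1, f2.
System: c_1 - 2c_2 = 0, -2c_1 - 2c_2 = -12; solving gives c_1 = 4, c_2 = 2.
Check: 4f1 + 2f2 = [0, -12].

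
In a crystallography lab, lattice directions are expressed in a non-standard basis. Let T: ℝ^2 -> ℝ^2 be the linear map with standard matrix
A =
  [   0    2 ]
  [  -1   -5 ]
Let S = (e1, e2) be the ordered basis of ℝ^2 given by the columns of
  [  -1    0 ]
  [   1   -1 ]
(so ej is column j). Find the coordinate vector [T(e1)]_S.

[-2, 2]

Column 1 of [T]_S is the S-coordinate vector of T(e1).
In standard coordinates T(e1) = A e1 = [2, -4].
Converting to S: [2, -4] = -2e1 + 2e2, so the coordinate vector is [-2, 2].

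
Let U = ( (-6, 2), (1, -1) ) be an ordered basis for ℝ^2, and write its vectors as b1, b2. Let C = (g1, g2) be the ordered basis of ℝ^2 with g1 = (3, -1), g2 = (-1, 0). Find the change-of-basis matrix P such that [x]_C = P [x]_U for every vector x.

Take x = bj: its U-coordinates are the j-th standard unit vector, so P e_j — column j of P — equals [bj]_C.
b1 = -2g1 + 0·g2, giving column 1 = (-2, 0); repeating for each j gives P = [[-2, 1], [0, 2]].

[[-2, 1], [0, 2]]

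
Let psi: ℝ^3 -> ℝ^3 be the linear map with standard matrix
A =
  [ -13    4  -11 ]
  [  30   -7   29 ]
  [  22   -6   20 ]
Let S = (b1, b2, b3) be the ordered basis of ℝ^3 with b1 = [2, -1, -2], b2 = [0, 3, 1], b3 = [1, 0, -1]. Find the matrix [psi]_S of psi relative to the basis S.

Let P have columns b1, ..., b3. Then [psi]_S = P^(-1) A P.
Here det P = -1, so P^(-1) is integer; computing A P first and then P^(-1)(A P) gives [[-3, 1, -1], [2, 3, 0], [-2, -1, 0]].

[[-3, 1, -1], [2, 3, 0], [-2, -1, 0]]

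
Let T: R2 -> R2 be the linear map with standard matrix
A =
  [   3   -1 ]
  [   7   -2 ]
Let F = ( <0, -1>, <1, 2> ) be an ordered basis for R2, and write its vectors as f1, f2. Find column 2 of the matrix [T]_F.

Column 2 of [T]_F is the F-coordinate vector of T(f2).
In standard coordinates T(f2) = A f2 = <1, 3>.
Converting to F: <1, 3> = -f1 + f2, so the coordinate vector is <-1, 1>.

<-1, 1>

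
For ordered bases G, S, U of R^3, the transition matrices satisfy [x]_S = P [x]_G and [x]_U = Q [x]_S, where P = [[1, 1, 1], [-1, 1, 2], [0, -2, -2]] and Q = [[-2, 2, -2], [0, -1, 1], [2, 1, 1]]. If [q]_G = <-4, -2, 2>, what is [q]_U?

First [q]_S = P [q]_G = <-4, 6, 0>.
Then [q]_U = Q [q]_S = <20, -6, -2>.

<20, -6, -2>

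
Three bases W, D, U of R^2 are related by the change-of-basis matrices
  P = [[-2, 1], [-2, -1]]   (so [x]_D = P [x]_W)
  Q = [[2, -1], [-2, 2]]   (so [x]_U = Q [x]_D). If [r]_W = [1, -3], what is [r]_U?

[-11, 12]

First [r]_D = P [r]_W = [-5, 1].
Then [r]_U = Q [r]_D = [-11, 12].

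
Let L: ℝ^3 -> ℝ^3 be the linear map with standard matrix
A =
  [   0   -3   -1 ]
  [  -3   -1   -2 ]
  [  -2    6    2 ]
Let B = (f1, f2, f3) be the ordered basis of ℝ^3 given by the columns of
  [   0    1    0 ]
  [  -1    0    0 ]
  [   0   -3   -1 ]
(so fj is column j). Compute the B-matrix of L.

[[-1, -3, -2], [3, 3, 1], [-3, -1, -1]]

With P the matrix whose columns are f1, ..., f3, [L]_B = P^(-1) A P.
Column by column: L(f1) = A f1 = (3, 1, -6); its B-coordinates (-1, 3, -3) give column 1.
Continuing for each basis vector yields [L]_B = [[-1, -3, -2], [3, 3, 1], [-3, -1, -1]].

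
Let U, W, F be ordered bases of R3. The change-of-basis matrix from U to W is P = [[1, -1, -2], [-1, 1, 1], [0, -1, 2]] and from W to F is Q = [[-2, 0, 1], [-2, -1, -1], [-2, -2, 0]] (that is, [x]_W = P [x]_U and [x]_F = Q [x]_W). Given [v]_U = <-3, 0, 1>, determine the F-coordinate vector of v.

<12, 4, 2>

Apply P to get W-coordinates <-5, 4, 2>, then Q to get F-coordinates.
The result is [v]_F = <12, 4, 2>.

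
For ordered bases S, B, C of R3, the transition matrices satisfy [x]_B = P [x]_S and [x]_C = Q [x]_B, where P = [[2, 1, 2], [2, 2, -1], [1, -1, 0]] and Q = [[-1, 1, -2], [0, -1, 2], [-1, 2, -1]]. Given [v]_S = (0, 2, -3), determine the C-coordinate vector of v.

Apply P to get B-coordinates (-4, 7, -2), then Q to get C-coordinates.
The result is [v]_C = (15, -11, 20).

(15, -11, 20)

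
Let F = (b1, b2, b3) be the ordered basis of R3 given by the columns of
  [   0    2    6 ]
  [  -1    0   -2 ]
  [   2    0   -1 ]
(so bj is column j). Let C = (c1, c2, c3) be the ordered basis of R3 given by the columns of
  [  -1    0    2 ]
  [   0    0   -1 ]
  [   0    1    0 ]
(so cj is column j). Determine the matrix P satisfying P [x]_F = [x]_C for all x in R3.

[[2, -2, -2], [2, 0, -1], [1, 0, 2]]

Take x = bj: its F-coordinates are the j-th standard unit vector, so P e_j — column j of P — equals [bj]_C.
b1 = 2c1 + 2c2 + c3, giving column 1 = <2, 2, 1>; repeating for each j gives P = [[2, -2, -2], [2, 0, -1], [1, 0, 2]].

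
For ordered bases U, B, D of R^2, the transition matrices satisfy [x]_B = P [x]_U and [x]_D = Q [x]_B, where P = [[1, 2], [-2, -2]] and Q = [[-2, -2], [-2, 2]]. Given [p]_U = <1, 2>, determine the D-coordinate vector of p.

<2, -22>

Composing the changes, [p]_D = Q P [p]_U.
Q P = [[2, 0], [-6, -8]]; applying this to <1, 2> gives <2, -22>.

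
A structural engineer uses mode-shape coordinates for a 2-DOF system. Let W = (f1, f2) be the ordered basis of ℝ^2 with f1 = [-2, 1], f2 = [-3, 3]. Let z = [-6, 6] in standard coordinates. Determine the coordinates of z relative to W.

[0, 2]

Write z = c_1 f1 + c_2 f2 and solve for the c_i.
System: -2c_1 - 3c_2 = -6, c_1 + 3c_2 = 6; solving gives c_1 = 0, c_2 = 2.
Check: 0·f1 + 2f2 = [-6, 6].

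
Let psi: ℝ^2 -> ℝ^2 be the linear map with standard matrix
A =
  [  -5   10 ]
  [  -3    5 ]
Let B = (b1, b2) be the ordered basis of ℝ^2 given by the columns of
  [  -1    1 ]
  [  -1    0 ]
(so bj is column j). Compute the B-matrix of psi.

Let P have columns b1, b2. Then [psi]_B = P^(-1) A P.
Here det P = 1, so P^(-1) is integer; computing A P first and then P^(-1)(A P) gives [[2, 3], [-3, -2]].

[[2, 3], [-3, -2]]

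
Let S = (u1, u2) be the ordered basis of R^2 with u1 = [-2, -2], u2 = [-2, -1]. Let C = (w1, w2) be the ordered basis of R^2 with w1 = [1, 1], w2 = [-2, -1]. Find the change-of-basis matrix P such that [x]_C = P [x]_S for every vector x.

Column j of P is [uj]_C, since P maps S-coordinates to C-coordinates.
Expressing u1 in C: u1 = -2w1 + 0·w2, so column 1 of P is [-2, 0].
Doing the same for each uj gives P = [[-2, 0], [0, 1]].

[[-2, 0], [0, 1]]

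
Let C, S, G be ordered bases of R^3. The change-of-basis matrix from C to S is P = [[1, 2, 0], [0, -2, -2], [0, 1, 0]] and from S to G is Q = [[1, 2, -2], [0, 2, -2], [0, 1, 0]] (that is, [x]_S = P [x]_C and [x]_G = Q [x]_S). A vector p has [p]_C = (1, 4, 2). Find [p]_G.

Apply P to get S-coordinates (9, -12, 4), then Q to get G-coordinates.
The result is [p]_G = (-23, -32, -12).

(-23, -32, -12)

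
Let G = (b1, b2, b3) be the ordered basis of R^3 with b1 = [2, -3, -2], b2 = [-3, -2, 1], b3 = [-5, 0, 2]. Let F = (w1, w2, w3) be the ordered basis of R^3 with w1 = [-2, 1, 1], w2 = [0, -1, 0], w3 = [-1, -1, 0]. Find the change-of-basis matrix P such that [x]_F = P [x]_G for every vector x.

Take x = bj: its G-coordinates are the j-th standard unit vector, so P e_j — column j of P — equals [bj]_F.
b1 = -2w1 - w2 + 2w3, giving column 1 = [-2, -1, 2]; repeating for each j gives P = [[-2, 1, 2], [-1, 2, 1], [2, 1, 1]].

[[-2, 1, 2], [-1, 2, 1], [2, 1, 1]]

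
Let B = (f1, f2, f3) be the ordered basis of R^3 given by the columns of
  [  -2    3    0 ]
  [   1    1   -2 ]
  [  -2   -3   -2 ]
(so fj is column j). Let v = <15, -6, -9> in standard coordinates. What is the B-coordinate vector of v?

<-3, 3, 3>

Write v = c_1 f1 + ... + c_3 f3 and solve for the c_i.
Solving this 3x3 system gives c = (-3, 3, 3).
Check: -3f1 + 3f2 + 3f3 = <15, -6, -9>.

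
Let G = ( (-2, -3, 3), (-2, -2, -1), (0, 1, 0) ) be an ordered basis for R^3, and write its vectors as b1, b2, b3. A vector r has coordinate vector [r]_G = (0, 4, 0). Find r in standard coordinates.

r = M [r]_G, where M has columns b1, ..., b3.
Carrying out the matrix-vector product, r = (-8, -8, -4).

(-8, -8, -4)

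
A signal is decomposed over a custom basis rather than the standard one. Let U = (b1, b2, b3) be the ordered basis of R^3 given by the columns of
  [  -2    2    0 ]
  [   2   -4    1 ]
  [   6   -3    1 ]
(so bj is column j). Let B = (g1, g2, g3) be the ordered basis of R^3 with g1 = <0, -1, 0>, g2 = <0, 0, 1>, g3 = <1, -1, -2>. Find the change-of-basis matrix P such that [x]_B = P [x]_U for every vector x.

[[0, 2, -1], [2, 1, 1], [-2, 2, 0]]

Column j of P is [bj]_B, since P maps U-coordinates to B-coordinates.
Expressing b1 in B: b1 = 0·g1 + 2g2 - 2g3, so column 1 of P is <0, 2, -2>.
Doing the same for each bj gives P = [[0, 2, -1], [2, 1, 1], [-2, 2, 0]].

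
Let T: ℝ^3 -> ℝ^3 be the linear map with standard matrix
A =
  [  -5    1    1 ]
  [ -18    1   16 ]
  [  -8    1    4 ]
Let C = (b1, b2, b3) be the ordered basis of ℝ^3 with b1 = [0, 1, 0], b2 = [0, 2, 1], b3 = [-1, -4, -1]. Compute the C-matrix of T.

[[-3, 0, -2], [0, 3, 0], [-1, -3, 0]]

With P the matrix whose columns are b1, ..., b3, [T]_C = P^(-1) A P.
Column by column: T(b1) = A b1 = [1, 1, 1]; its C-coordinates [-3, 0, -1] give column 1.
Continuing for each basis vector yields [T]_C = [[-3, 0, -2], [0, 3, 0], [-1, -3, 0]].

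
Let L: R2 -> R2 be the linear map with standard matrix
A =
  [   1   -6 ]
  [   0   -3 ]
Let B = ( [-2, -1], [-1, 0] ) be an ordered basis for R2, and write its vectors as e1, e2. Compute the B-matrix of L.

[[-3, 0], [2, 1]]

Let P have columns e1, e2. Then [L]_B = P^(-1) A P.
Here det P = -1, so P^(-1) is integer; computing A P first and then P^(-1)(A P) gives [[-3, 0], [2, 1]].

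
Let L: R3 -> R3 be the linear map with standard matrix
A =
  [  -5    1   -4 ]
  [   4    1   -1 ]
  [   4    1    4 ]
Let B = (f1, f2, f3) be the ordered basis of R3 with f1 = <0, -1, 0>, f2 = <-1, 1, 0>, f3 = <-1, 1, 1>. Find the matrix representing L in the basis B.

The j-th column of [L]_B is [L(fj)]_B.
L(f1) = A f1 = <-1, -1, -1> = 2f1 + 2f2 - f3, so column 1 is <2, 2, -1>.
Repeating for f2, f3 and assembling the columns gives [[2, -3, 2], [2, -3, -3], [-1, -3, 1]].

[[2, -3, 2], [2, -3, -3], [-1, -3, 1]]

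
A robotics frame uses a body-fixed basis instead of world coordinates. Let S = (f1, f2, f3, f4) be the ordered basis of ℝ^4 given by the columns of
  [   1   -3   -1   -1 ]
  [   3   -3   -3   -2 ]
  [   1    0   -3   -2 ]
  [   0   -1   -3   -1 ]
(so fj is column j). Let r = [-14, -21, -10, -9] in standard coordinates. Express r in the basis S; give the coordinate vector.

[-1, 3, 1, 3]

Write r = c_1 f1 + ... + c_4 f4 and solve for the c_i.
Gaussian elimination on [M | r] yields c = (-1, 3, 1, 3).
Check: -f1 + 3f2 + f3 + 3f4 = [-14, -21, -10, -9].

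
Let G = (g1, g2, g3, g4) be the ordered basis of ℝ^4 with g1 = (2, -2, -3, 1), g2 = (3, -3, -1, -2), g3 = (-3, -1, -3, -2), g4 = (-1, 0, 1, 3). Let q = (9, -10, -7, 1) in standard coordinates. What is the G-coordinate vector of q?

(2, 2, 0, 1)

Write q = c_1 g1 + ... + c_4 g4 and solve for the c_i.
Gaussian elimination on [M | q] yields c = (2, 2, 0, 1).
Check: 2g1 + 2g2 + 0·g3 + g4 = (9, -10, -7, 1).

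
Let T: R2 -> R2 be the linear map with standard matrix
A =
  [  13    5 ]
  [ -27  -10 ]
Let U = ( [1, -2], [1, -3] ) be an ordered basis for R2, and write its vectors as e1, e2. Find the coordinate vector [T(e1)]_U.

Compute T(e1) = A e1 = [3, -7] in standard coordinates.
Then write this in U-coordinates: solve for y in y_1 e1 + y_2 e2 = [3, -7].
This gives y = [2, 1], which is column 1 of [T]_U.

[2, 1]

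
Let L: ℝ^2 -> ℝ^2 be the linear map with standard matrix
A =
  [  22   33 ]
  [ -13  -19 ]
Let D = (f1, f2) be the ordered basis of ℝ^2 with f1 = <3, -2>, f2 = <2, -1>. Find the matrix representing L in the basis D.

Let P have columns f1, f2. Then [L]_D = P^(-1) A P.
Here det P = 1, so P^(-1) is integer; computing A P first and then P^(-1)(A P) gives [[2, 3], [-3, 1]].

[[2, 3], [-3, 1]]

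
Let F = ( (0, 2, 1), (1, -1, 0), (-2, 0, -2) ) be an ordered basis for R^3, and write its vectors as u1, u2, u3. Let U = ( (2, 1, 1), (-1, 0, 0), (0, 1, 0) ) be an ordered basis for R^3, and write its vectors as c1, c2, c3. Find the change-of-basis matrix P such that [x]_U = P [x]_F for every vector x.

[[1, 0, -2], [2, -1, -2], [1, -1, 2]]

Take x = uj: its F-coordinates are the j-th standard unit vector, so P e_j — column j of P — equals [uj]_U.
u1 = c1 + 2c2 + c3, giving column 1 = (1, 2, 1); repeating for each j gives P = [[1, 0, -2], [2, -1, -2], [1, -1, 2]].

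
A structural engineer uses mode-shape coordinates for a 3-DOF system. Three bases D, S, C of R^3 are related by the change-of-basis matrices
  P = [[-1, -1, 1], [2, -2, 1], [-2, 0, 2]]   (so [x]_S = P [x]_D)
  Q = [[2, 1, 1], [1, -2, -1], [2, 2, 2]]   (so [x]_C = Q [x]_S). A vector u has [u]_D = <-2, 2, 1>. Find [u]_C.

Apply P to get S-coordinates <1, -7, 6>, then Q to get C-coordinates.
The result is [u]_C = <1, 9, 0>.

<1, 9, 0>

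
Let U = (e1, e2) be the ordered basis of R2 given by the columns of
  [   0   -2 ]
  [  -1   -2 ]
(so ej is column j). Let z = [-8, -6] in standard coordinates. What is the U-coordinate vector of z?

Write z = c_1 e1 + c_2 e2 and solve for the c_i.
System: 0c_1 - 2c_2 = -8, -c_1 - 2c_2 = -6; solving gives c_1 = -2, c_2 = 4.
Check: -2e1 + 4e2 = [-8, -6].

[-2, 4]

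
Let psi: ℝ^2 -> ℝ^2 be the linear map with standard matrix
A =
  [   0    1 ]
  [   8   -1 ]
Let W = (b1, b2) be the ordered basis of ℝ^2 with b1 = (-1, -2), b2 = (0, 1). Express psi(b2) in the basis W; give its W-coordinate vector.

Compute psi(b2) = A b2 = (1, -1) in standard coordinates.
Then write this in W-coordinates: solve for y in y_1 b1 + y_2 b2 = (1, -1).
This gives y = (-1, -3), which is column 2 of [psi]_W.

(-1, -3)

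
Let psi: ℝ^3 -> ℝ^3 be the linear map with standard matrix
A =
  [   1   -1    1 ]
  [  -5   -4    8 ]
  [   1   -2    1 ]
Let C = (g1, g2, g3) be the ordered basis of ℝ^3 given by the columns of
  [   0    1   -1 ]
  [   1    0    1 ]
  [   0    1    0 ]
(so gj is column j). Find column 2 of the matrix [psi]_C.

Compute psi(g2) = A g2 = [2, 3, 2] in standard coordinates.
Then write this in C-coordinates: solve for y in y_1 g1 + ... + y_3 g3 = [2, 3, 2].
This gives y = [3, 2, 0], which is column 2 of [psi]_C.

[3, 2, 0]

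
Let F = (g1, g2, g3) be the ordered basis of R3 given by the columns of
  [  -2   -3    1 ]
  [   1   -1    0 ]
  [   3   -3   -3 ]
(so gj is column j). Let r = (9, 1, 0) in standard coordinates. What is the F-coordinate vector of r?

[r]_F is the unique c with M c = r, where M has columns g1, ..., g3.
Solving this 3x3 system gives c = (-1, -2, 1).
Check: -g1 - 2g2 + g3 = (9, 1, 0).

(-1, -2, 1)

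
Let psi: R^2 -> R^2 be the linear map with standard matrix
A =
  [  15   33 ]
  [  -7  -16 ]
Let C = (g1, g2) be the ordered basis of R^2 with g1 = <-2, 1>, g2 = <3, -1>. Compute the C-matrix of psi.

The j-th column of [psi]_C is [psi(gj)]_C.
psi(g1) = A g1 = <3, -2> = -3g1 - g2, so column 1 is <-3, -1>.
Repeating for g2 and assembling the columns gives [[-3, -3], [-1, 2]].

[[-3, -3], [-1, 2]]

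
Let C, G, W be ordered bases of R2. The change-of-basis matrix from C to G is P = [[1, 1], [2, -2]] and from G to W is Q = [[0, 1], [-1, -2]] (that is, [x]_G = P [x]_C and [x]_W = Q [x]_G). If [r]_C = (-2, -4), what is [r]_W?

(4, -2)

Apply P to get G-coordinates (-6, 4), then Q to get W-coordinates.
The result is [r]_W = (4, -2).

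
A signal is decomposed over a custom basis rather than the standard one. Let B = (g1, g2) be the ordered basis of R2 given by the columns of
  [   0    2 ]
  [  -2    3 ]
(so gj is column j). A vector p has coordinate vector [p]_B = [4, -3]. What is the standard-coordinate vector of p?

The coordinates say p = 4g1 - 3g2; adding the scaled basis vectors gives [-6, -17].

[-6, -17]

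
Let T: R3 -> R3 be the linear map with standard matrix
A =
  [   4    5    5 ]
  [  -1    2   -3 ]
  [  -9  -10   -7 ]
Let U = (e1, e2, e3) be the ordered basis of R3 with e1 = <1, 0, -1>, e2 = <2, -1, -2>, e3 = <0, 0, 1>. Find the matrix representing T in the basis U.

The j-th column of [T]_U is [T(ej)]_U.
T(e1) = A e1 = <-1, 2, -2> = 3e1 - 2e2 - 3e3, so column 1 is <3, -2, -3>.
Repeating for e2, e3 and assembling the columns gives [[3, -3, -1], [-2, -2, 3], [-3, -1, -2]].

[[3, -3, -1], [-2, -2, 3], [-3, -1, -2]]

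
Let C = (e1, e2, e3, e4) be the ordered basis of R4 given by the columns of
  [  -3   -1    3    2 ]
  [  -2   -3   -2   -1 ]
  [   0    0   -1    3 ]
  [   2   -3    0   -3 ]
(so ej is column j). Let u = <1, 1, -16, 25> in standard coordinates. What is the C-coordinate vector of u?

[u]_C is the unique c with M c = u, where M has columns e1, ..., e4.
Gaussian elimination on [M | u] yields c = (2, -3, 4, -4).
Check: 2e1 - 3e2 + 4e3 - 4e4 = <1, 1, -16, 25>.

<2, -3, 4, -4>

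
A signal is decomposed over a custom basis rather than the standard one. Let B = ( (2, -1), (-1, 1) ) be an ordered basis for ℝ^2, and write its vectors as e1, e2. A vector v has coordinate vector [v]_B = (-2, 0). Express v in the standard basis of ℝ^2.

(-4, 2)

The coordinates say v = -2e1 + 0·e2; adding the scaled basis vectors gives (-4, 2).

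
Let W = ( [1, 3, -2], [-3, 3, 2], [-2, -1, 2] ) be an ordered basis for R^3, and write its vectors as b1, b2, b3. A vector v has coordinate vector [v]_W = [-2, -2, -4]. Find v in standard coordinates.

By definition v = -2b1 - 2b2 - 4b3.
Summing componentwise gives [12, -8, -8].

[12, -8, -8]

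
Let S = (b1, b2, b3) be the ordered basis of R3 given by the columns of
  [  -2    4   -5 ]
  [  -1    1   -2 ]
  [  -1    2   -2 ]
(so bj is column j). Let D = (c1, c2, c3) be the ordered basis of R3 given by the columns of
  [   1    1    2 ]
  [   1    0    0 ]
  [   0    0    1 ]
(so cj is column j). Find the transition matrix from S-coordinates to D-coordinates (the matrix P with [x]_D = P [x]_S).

Let M have columns bj and N have columns cj. Then for every x, N [x]_D = x = M [x]_S, so P = N^(-1) M.
Since det N = -1, N^(-1) has integer entries; multiplying gives P = [[-1, 1, -2], [1, -1, 1], [-1, 2, -2]].

[[-1, 1, -2], [1, -1, 1], [-1, 2, -2]]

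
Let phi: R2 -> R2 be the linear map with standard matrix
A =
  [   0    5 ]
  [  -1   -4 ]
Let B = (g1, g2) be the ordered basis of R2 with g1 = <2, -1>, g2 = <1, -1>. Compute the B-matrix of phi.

[[-3, -2], [1, -1]]

With P the matrix whose columns are g1, g2, [phi]_B = P^(-1) A P.
Column by column: phi(g1) = A g1 = <-5, 2>; its B-coordinates <-3, 1> give column 1.
Continuing for each basis vector yields [phi]_B = [[-3, -2], [1, -1]].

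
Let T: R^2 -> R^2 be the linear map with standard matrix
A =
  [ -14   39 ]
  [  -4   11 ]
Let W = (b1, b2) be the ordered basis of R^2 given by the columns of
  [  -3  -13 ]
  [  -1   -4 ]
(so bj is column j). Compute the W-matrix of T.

[[-1, 0], [0, -2]]

With P the matrix whose columns are b1, b2, [T]_W = P^(-1) A P.
Column by column: T(b1) = A b1 = [3, 1]; its W-coordinates [-1, 0] give column 1.
Continuing for each basis vector yields [T]_W = [[-1, 0], [0, -2]].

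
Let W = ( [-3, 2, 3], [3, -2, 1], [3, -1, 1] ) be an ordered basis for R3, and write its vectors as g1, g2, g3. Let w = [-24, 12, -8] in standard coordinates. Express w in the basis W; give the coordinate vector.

We seek scalars with c_1 g1 + ... + c_3 g3 = w; equivalently solve M c = w where the columns of M are g1, ..., g3.
Row-reducing the augmented matrix [M | w] gives c = (0, -4, -4).
Check: 0·g1 - 4g2 - 4g3 = [-24, 12, -8].

[0, -4, -4]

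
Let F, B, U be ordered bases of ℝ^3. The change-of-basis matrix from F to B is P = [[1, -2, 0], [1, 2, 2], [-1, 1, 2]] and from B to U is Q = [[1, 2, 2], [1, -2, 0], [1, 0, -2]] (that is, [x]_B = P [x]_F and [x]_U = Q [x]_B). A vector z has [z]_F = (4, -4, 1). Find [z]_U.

(-4, 16, 24)

Apply P to get B-coordinates (12, -2, -6), then Q to get U-coordinates.
The result is [z]_U = (-4, 16, 24).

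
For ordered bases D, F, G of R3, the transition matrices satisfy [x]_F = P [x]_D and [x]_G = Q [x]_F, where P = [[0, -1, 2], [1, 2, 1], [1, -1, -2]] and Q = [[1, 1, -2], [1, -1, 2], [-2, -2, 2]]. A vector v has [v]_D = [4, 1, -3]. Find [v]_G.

[-22, 8, 26]

First [v]_F = P [v]_D = [-7, 3, 9].
Then [v]_G = Q [v]_F = [-22, 8, 26].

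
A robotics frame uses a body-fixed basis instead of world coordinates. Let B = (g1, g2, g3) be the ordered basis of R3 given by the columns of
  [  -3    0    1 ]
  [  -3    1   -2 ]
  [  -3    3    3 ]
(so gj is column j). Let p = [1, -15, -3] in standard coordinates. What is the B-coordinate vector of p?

[1, -4, 4]

[p]_B is the unique c with M c = p, where M has columns g1, ..., g3.
Row-reducing the augmented matrix [M | p] gives c = (1, -4, 4).
Check: g1 - 4g2 + 4g3 = [1, -15, -3].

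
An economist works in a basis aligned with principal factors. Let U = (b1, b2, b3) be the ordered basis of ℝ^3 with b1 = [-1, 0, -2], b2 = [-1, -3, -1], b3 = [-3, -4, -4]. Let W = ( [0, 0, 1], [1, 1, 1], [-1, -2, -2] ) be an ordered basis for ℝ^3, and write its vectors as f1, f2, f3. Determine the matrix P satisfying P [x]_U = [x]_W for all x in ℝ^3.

[[-2, 2, 0], [-2, 1, -2], [-1, 2, 1]]

Column j of P is [bj]_W, since P maps U-coordinates to W-coordinates.
Expressing b1 in W: b1 = -2f1 - 2f2 - f3, so column 1 of P is [-2, -2, -1].
Doing the same for each bj gives P = [[-2, 2, 0], [-2, 1, -2], [-1, 2, 1]].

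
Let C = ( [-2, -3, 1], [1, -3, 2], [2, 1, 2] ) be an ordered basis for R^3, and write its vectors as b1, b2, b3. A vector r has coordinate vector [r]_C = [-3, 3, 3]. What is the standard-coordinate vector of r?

[15, 3, 9]

By definition r = -3b1 + 3b2 + 3b3.
Summing componentwise gives [15, 3, 9].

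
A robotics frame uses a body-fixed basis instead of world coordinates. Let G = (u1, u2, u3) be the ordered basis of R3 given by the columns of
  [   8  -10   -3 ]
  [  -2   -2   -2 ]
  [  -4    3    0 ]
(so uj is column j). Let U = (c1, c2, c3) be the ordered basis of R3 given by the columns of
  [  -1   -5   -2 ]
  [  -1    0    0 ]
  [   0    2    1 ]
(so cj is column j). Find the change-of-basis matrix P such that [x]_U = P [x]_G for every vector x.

[[2, 2, 2], [-2, 2, 1], [0, -1, -2]]

Column j of P is [uj]_U, since P maps G-coordinates to U-coordinates.
Expressing u1 in U: u1 = 2c1 - 2c2 + 0·c3, so column 1 of P is [2, -2, 0].
Doing the same for each uj gives P = [[2, 2, 2], [-2, 2, 1], [0, -1, -2]].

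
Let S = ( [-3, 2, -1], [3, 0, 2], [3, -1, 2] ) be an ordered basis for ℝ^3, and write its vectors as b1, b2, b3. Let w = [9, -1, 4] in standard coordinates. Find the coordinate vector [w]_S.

[w]_S is the unique c with M c = w, where M has columns b1, ..., b3.
Gaussian elimination on [M | w] yields c = (-2, 4, -3).
Check: -2b1 + 4b2 - 3b3 = [9, -1, 4].

[-2, 4, -3]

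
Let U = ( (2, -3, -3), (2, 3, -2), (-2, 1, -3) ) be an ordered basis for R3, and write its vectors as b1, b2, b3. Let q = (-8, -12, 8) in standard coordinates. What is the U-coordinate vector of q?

[q]_U is the unique c with M c = q, where M has columns b1, ..., b3.
Gaussian elimination on [M | q] yields c = (0, -4, 0).
Check: 0·b1 - 4b2 + 0·b3 = (-8, -12, 8).

(0, -4, 0)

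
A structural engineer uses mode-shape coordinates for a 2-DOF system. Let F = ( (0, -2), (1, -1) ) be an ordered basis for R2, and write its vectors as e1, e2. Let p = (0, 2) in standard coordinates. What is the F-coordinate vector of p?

We seek scalars with c_1 e1 + c_2 e2 = p; equivalently solve M c = p where the columns of M are e1, e2.
System: 0c_1 + c_2 = 0, -2c_1 - c_2 = 2; solving gives c_1 = -1, c_2 = 0.
Check: -e1 + 0·e2 = (0, 2).

(-1, 0)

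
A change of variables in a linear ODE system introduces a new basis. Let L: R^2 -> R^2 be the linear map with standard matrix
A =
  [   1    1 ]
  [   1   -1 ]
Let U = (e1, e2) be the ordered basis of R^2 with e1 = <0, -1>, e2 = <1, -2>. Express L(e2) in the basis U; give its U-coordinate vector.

Compute L(e2) = A e2 = <-1, 3> in standard coordinates.
Then write this in U-coordinates: solve for y in y_1 e1 + y_2 e2 = <-1, 3>.
This gives y = <-1, -1>, which is column 2 of [L]_U.

<-1, -1>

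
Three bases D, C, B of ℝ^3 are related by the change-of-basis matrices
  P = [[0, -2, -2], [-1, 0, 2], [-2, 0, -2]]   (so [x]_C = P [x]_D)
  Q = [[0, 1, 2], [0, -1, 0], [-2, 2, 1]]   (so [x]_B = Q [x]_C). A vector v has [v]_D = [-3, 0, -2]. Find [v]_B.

[19, 1, 0]

First [v]_C = P [v]_D = [4, -1, 10].
Then [v]_B = Q [v]_C = [19, 1, 0].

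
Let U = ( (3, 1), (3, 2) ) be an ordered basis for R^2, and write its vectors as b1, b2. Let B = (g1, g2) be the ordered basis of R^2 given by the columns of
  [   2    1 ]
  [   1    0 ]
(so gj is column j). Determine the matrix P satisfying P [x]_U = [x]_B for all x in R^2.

Column j of P is [bj]_B, since P maps U-coordinates to B-coordinates.
Expressing b1 in B: b1 = g1 + g2, so column 1 of P is (1, 1).
Doing the same for each bj gives P = [[1, 2], [1, -1]].

[[1, 2], [1, -1]]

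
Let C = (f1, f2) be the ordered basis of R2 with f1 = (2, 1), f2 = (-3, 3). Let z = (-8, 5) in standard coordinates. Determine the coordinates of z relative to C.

(-1, 2)

We seek scalars with c_1 f1 + c_2 f2 = z; equivalently solve M c = z where the columns of M are f1, f2.
System: 2c_1 - 3c_2 = -8, c_1 + 3c_2 = 5; solving gives c_1 = -1, c_2 = 2.
Check: -f1 + 2f2 = (-8, 5).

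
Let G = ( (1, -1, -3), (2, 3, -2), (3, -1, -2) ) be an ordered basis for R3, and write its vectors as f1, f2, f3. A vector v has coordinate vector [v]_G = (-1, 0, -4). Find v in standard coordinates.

(-13, 5, 11)

v = M [v]_G, where M has columns f1, ..., f3.
Carrying out the matrix-vector product, v = (-13, 5, 11).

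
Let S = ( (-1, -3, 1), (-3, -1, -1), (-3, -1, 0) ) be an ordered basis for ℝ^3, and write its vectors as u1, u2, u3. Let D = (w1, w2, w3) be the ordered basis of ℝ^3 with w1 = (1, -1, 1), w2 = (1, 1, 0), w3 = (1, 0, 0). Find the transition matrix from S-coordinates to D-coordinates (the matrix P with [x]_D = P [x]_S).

[[1, -1, 0], [-2, -2, -1], [0, 0, -2]]

Let M have columns uj and N have columns wj. Then for every x, N [x]_D = x = M [x]_S, so P = N^(-1) M.
Since det N = -1, N^(-1) has integer entries; multiplying gives P = [[1, -1, 0], [-2, -2, -1], [0, 0, -2]].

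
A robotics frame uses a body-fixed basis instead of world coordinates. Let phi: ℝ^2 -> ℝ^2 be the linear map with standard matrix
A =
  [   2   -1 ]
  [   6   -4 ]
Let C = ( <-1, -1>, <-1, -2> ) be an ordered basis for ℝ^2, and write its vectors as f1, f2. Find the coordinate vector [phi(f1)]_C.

<0, 1>

Column 1 of [phi]_C is the C-coordinate vector of phi(f1).
In standard coordinates phi(f1) = A f1 = <-1, -2>.
Converting to C: <-1, -2> = 0·f1 + f2, so the coordinate vector is <0, 1>.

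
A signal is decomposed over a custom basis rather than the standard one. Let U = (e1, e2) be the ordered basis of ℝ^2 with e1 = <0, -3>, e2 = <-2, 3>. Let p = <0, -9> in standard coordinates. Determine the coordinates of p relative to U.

<3, 0>

Write p = c_1 e1 + c_2 e2 and solve for the c_i.
System: 0c_1 - 2c_2 = 0, -3c_1 + 3c_2 = -9; solving gives c_1 = 3, c_2 = 0.
Check: 3e1 + 0·e2 = <0, -9>.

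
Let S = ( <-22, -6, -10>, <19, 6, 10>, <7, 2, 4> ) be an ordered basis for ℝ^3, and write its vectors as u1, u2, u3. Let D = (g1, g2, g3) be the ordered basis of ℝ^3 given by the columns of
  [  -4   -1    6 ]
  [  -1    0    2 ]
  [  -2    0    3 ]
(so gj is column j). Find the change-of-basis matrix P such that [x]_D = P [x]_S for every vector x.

Column j of P is [uj]_D, since P maps S-coordinates to D-coordinates.
Expressing u1 in D: u1 = 2g1 + 2g2 - 2g3, so column 1 of P is <2, 2, -2>.
Doing the same for each uj gives P = [[2, -2, -2], [2, 1, 1], [-2, 2, 0]].

[[2, -2, -2], [2, 1, 1], [-2, 2, 0]]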